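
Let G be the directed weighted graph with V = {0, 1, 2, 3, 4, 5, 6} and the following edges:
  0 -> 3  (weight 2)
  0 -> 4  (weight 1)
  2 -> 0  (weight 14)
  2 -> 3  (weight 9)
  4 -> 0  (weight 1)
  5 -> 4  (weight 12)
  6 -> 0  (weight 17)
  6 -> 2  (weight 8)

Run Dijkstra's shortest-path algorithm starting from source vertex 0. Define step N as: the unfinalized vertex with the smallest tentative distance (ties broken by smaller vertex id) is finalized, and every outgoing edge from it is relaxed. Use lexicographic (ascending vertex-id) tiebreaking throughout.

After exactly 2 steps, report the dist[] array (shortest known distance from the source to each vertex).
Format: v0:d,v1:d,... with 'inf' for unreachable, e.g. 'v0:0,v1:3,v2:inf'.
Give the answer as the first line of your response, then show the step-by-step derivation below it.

v0:0,v1:inf,v2:inf,v3:2,v4:1,v5:inf,v6:inf

step 1: dist = v0:0,v1:inf,v2:inf,v3:2,v4:1,v5:inf,v6:inf
step 2: dist = v0:0,v1:inf,v2:inf,v3:2,v4:1,v5:inf,v6:inf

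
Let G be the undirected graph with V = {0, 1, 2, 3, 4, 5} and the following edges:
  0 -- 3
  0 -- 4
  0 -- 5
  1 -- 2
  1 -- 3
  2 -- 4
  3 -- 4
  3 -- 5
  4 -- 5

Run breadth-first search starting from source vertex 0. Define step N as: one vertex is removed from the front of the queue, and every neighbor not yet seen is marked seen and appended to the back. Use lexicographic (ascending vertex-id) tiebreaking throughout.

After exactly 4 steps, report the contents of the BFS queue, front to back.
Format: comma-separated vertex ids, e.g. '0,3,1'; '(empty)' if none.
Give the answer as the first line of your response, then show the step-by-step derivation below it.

1,2

step 1: dequeue 0; queue=[3,4,5]; order=0
step 2: dequeue 3; queue=[4,5,1]; order=0,3
step 3: dequeue 4; queue=[5,1,2]; order=0,3,4
step 4: dequeue 5; queue=[1,2]; order=0,3,4,5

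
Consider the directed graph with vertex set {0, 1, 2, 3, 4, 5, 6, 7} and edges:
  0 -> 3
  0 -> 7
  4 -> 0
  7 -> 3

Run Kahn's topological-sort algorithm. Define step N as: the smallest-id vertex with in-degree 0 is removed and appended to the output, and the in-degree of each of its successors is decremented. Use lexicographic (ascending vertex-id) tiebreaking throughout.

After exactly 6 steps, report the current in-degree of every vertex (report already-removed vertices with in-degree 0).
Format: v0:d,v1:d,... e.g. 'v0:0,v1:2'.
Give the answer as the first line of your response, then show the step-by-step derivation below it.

v0:0,v1:0,v2:0,v3:1,v4:0,v5:0,v6:0,v7:0

step 1: output 1; order=[1]; indeg=(1,0,0,2,0,0,0,1)
step 2: output 2; order=[1,2]; indeg=(1,0,0,2,0,0,0,1)
step 3: output 4; order=[1,2,4]; indeg=(0,0,0,2,0,0,0,1)
step 4: output 0; order=[1,2,4,0]; indeg=(0,0,0,1,0,0,0,0)
step 5: output 5; order=[1,2,4,0,5]; indeg=(0,0,0,1,0,0,0,0)
step 6: output 6; order=[1,2,4,0,5,6]; indeg=(0,0,0,1,0,0,0,0)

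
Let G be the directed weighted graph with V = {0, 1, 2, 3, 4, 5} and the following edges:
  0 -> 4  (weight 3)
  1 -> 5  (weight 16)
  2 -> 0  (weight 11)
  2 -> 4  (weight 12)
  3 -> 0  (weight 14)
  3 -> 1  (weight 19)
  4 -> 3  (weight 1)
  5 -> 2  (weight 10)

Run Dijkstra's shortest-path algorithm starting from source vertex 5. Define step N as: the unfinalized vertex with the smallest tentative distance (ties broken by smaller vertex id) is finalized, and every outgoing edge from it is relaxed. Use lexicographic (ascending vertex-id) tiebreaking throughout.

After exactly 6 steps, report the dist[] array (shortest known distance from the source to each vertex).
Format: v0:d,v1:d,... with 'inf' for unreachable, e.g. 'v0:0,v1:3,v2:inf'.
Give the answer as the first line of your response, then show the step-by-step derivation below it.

v0:21,v1:42,v2:10,v3:23,v4:22,v5:0

step 1: dist = v0:inf,v1:inf,v2:10,v3:inf,v4:inf,v5:0
step 2: dist = v0:21,v1:inf,v2:10,v3:inf,v4:22,v5:0
step 3: dist = v0:21,v1:inf,v2:10,v3:inf,v4:22,v5:0
step 4: dist = v0:21,v1:inf,v2:10,v3:23,v4:22,v5:0
step 5: dist = v0:21,v1:42,v2:10,v3:23,v4:22,v5:0
step 6: dist = v0:21,v1:42,v2:10,v3:23,v4:22,v5:0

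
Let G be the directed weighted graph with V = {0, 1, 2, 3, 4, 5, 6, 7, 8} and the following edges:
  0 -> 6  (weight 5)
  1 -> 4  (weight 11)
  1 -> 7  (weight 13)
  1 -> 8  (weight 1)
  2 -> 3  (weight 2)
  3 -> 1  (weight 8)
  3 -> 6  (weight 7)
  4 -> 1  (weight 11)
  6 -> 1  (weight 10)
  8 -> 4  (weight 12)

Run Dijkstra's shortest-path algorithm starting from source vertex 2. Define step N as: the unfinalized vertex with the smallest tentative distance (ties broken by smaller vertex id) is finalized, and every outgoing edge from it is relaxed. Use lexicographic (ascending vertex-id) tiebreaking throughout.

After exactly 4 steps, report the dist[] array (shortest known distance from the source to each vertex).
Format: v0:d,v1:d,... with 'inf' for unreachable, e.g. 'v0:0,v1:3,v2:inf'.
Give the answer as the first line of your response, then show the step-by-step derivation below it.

v0:inf,v1:10,v2:0,v3:2,v4:21,v5:inf,v6:9,v7:23,v8:11

step 1: dist = v0:inf,v1:inf,v2:0,v3:2,v4:inf,v5:inf,v6:inf,v7:inf,v8:inf
step 2: dist = v0:inf,v1:10,v2:0,v3:2,v4:inf,v5:inf,v6:9,v7:inf,v8:inf
step 3: dist = v0:inf,v1:10,v2:0,v3:2,v4:inf,v5:inf,v6:9,v7:inf,v8:inf
step 4: dist = v0:inf,v1:10,v2:0,v3:2,v4:21,v5:inf,v6:9,v7:23,v8:11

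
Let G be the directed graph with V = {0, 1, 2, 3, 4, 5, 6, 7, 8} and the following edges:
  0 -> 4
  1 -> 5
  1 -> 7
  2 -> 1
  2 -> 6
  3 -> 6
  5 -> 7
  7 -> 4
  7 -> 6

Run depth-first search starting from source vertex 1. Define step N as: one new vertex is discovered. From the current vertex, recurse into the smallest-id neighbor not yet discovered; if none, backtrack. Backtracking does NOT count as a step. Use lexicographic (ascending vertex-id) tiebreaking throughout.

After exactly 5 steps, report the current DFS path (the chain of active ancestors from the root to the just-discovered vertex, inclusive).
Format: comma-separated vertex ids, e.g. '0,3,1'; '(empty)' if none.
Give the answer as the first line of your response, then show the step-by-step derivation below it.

1,5,7,6

step 1: discover 1; path=1; order=1
step 2: discover 5; path=1>5; order=1,5
step 3: discover 7; path=1>5>7; order=1,5,7
step 4: discover 4; path=1>5>7>4; order=1,5,7,4
step 5: discover 6; path=1>5>7>6; order=1,5,7,4,6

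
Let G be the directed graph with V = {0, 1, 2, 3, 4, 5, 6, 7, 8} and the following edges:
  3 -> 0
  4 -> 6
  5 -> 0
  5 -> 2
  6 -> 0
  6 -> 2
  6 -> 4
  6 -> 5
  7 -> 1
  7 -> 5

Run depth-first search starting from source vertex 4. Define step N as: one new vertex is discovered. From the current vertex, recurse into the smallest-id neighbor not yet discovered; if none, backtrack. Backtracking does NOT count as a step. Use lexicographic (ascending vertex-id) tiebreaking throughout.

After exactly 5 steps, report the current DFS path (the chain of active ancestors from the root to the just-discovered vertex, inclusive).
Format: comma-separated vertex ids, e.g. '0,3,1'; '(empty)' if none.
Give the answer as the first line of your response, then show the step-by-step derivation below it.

4,6,5

step 1: discover 4; path=4; order=4
step 2: discover 6; path=4>6; order=4,6
step 3: discover 0; path=4>6>0; order=4,6,0
step 4: discover 2; path=4>6>2; order=4,6,0,2
step 5: discover 5; path=4>6>5; order=4,6,0,2,5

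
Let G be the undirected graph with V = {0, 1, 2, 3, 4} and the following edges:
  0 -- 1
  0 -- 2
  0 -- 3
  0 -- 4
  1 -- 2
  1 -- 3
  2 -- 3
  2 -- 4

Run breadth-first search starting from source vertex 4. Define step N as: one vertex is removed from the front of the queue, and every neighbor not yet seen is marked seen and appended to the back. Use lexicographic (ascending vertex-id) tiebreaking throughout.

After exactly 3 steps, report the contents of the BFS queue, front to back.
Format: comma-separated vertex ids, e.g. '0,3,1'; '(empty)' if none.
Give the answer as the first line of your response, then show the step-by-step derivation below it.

1,3

step 1: dequeue 4; queue=[0,2]; order=4
step 2: dequeue 0; queue=[2,1,3]; order=4,0
step 3: dequeue 2; queue=[1,3]; order=4,0,2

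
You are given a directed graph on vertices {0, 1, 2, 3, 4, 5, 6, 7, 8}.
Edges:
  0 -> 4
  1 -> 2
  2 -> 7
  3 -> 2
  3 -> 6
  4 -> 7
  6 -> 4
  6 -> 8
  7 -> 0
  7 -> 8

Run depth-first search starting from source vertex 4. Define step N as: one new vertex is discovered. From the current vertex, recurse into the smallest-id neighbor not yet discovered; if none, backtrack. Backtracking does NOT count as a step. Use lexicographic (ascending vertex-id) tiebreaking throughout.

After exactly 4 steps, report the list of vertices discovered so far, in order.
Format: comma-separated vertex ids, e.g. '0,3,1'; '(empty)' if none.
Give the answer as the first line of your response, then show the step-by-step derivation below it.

4,7,0,8

step 1: discover 4; path=4; order=4
step 2: discover 7; path=4>7; order=4,7
step 3: discover 0; path=4>7>0; order=4,7,0
step 4: discover 8; path=4>7>8; order=4,7,0,8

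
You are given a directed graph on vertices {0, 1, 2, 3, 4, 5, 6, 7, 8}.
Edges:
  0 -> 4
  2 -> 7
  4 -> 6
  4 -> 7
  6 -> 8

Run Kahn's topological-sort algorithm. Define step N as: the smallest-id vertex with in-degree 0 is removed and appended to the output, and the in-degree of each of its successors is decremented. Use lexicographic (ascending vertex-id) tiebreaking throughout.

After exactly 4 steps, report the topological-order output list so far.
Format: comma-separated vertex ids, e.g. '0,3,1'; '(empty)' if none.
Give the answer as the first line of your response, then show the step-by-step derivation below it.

0,1,2,3

step 1: output 0; order=[0]; indeg=(0,0,0,0,0,0,1,2,1)
step 2: output 1; order=[0,1]; indeg=(0,0,0,0,0,0,1,2,1)
step 3: output 2; order=[0,1,2]; indeg=(0,0,0,0,0,0,1,1,1)
step 4: output 3; order=[0,1,2,3]; indeg=(0,0,0,0,0,0,1,1,1)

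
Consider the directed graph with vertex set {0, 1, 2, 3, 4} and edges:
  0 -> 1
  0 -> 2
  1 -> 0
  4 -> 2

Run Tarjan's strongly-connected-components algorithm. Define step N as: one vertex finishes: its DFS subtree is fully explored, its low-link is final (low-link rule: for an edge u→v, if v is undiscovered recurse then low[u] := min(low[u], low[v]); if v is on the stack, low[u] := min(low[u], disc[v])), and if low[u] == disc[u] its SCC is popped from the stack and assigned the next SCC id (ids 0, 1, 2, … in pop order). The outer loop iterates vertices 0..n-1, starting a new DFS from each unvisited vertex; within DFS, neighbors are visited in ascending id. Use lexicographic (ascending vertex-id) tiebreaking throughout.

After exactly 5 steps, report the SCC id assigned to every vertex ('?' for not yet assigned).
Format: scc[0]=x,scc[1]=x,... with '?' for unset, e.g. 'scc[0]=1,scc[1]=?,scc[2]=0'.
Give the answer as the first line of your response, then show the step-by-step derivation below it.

scc[0]=1,scc[1]=1,scc[2]=0,scc[3]=2,scc[4]=3

step 1: low=(low[0]=0,low[1]=0,low[2]=?,low[3]=?,low[4]=?); scc=(scc[0]=?,scc[1]=?,scc[2]=?,scc[3]=?,scc[4]=?)
step 2: low=(low[0]=0,low[1]=0,low[2]=2,low[3]=?,low[4]=?); scc=(scc[0]=?,scc[1]=?,scc[2]=0,scc[3]=?,scc[4]=?)
step 3: low=(low[0]=0,low[1]=0,low[2]=2,low[3]=?,low[4]=?); scc=(scc[0]=1,scc[1]=1,scc[2]=0,scc[3]=?,scc[4]=?)
step 4: low=(low[0]=0,low[1]=0,low[2]=2,low[3]=3,low[4]=?); scc=(scc[0]=1,scc[1]=1,scc[2]=0,scc[3]=2,scc[4]=?)
step 5: low=(low[0]=0,low[1]=0,low[2]=2,low[3]=3,low[4]=4); scc=(scc[0]=1,scc[1]=1,scc[2]=0,scc[3]=2,scc[4]=3)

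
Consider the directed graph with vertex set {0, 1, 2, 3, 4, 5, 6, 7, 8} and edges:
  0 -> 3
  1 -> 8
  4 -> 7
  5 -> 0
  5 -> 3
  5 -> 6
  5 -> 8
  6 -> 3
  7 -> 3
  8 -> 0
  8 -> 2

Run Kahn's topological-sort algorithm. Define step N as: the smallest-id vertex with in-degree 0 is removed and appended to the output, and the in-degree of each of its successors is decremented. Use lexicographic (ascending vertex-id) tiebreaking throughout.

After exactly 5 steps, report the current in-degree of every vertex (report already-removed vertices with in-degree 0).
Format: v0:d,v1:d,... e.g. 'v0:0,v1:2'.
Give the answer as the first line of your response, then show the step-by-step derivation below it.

v0:1,v1:0,v2:1,v3:1,v4:0,v5:0,v6:0,v7:0,v8:0

step 1: output 1; order=[1]; indeg=(2,0,1,4,0,0,1,1,1)
step 2: output 4; order=[1,4]; indeg=(2,0,1,4,0,0,1,0,1)
step 3: output 5; order=[1,4,5]; indeg=(1,0,1,3,0,0,0,0,0)
step 4: output 6; order=[1,4,5,6]; indeg=(1,0,1,2,0,0,0,0,0)
step 5: output 7; order=[1,4,5,6,7]; indeg=(1,0,1,1,0,0,0,0,0)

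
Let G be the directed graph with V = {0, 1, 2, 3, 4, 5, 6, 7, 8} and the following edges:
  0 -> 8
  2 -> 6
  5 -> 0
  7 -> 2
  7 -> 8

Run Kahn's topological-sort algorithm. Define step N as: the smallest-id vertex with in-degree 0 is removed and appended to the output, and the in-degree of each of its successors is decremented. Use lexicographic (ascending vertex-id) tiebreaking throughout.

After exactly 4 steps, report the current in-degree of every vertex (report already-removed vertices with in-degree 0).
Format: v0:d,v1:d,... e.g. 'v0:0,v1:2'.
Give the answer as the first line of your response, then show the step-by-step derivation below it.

v0:0,v1:0,v2:1,v3:0,v4:0,v5:0,v6:1,v7:0,v8:2

step 1: output 1; order=[1]; indeg=(1,0,1,0,0,0,1,0,2)
step 2: output 3; order=[1,3]; indeg=(1,0,1,0,0,0,1,0,2)
step 3: output 4; order=[1,3,4]; indeg=(1,0,1,0,0,0,1,0,2)
step 4: output 5; order=[1,3,4,5]; indeg=(0,0,1,0,0,0,1,0,2)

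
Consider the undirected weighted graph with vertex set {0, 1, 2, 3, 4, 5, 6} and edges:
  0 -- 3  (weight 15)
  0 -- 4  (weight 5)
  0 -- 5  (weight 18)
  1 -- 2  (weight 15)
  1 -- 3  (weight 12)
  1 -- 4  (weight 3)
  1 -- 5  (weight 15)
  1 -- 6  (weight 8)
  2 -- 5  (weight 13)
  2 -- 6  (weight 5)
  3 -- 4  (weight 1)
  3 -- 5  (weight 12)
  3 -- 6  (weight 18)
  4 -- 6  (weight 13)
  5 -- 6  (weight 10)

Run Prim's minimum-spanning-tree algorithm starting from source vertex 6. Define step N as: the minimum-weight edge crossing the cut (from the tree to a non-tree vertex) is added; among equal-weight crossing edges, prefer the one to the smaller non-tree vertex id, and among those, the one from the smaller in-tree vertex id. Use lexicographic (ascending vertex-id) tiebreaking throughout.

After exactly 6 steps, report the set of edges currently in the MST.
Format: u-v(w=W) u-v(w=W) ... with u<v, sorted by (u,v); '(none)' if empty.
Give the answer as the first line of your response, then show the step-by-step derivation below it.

0-4(w=5) 1-4(w=3) 1-6(w=8) 2-6(w=5) 3-4(w=1) 5-6(w=10)

step 1: add edge 2-6 (w=5); MST = {2-6(w=5)}
step 2: add edge 1-6 (w=8); MST = {1-6(w=8) 2-6(w=5)}
step 3: add edge 1-4 (w=3); MST = {1-4(w=3) 1-6(w=8) 2-6(w=5)}
step 4: add edge 3-4 (w=1); MST = {1-4(w=3) 1-6(w=8) 2-6(w=5) 3-4(w=1)}
step 5: add edge 0-4 (w=5); MST = {0-4(w=5) 1-4(w=3) 1-6(w=8) 2-6(w=5) 3-4(w=1)}
step 6: add edge 5-6 (w=10); MST = {0-4(w=5) 1-4(w=3) 1-6(w=8) 2-6(w=5) 3-4(w=1) 5-6(w=10)}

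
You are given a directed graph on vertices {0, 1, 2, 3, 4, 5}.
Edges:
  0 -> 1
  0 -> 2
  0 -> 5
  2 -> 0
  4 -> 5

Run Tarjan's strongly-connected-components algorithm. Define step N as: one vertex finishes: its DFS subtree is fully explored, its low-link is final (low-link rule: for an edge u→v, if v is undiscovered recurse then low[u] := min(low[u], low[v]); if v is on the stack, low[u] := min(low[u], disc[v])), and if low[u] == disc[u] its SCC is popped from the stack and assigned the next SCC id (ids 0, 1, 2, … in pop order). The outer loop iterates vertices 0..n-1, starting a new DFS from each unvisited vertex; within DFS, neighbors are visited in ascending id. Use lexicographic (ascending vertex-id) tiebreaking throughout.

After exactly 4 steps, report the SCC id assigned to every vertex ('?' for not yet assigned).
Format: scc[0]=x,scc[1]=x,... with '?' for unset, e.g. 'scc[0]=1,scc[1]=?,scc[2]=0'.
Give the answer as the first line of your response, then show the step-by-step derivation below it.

scc[0]=2,scc[1]=0,scc[2]=2,scc[3]=?,scc[4]=?,scc[5]=1

step 1: low=(low[0]=0,low[1]=1,low[2]=?,low[3]=?,low[4]=?,low[5]=?); scc=(scc[0]=?,scc[1]=0,scc[2]=?,scc[3]=?,scc[4]=?,scc[5]=?)
step 2: low=(low[0]=0,low[1]=1,low[2]=0,low[3]=?,low[4]=?,low[5]=?); scc=(scc[0]=?,scc[1]=0,scc[2]=?,scc[3]=?,scc[4]=?,scc[5]=?)
step 3: low=(low[0]=0,low[1]=1,low[2]=0,low[3]=?,low[4]=?,low[5]=3); scc=(scc[0]=?,scc[1]=0,scc[2]=?,scc[3]=?,scc[4]=?,scc[5]=1)
step 4: low=(low[0]=0,low[1]=1,low[2]=0,low[3]=?,low[4]=?,low[5]=3); scc=(scc[0]=2,scc[1]=0,scc[2]=2,scc[3]=?,scc[4]=?,scc[5]=1)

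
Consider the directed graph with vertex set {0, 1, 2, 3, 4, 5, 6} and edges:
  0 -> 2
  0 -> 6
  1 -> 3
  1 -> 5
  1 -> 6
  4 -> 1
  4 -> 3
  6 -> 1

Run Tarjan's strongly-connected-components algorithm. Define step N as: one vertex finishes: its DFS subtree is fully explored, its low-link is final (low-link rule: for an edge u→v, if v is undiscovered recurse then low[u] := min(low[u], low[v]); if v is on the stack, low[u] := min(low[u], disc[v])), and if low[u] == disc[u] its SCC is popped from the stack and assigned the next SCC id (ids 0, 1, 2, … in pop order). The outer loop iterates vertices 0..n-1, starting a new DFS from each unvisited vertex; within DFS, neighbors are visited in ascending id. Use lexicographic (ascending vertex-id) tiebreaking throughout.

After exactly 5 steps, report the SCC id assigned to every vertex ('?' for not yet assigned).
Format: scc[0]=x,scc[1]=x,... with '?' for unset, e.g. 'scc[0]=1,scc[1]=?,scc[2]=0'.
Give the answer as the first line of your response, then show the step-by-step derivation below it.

scc[0]=?,scc[1]=3,scc[2]=0,scc[3]=1,scc[4]=?,scc[5]=2,scc[6]=3

step 1: low=(low[0]=0,low[1]=?,low[2]=1,low[3]=?,low[4]=?,low[5]=?,low[6]=?); scc=(scc[0]=?,scc[1]=?,scc[2]=0,scc[3]=?,scc[4]=?,scc[5]=?,scc[6]=?)
step 2: low=(low[0]=0,low[1]=3,low[2]=1,low[3]=4,low[4]=?,low[5]=?,low[6]=2); scc=(scc[0]=?,scc[1]=?,scc[2]=0,scc[3]=1,scc[4]=?,scc[5]=?,scc[6]=?)
step 3: low=(low[0]=0,low[1]=3,low[2]=1,low[3]=4,low[4]=?,low[5]=5,low[6]=2); scc=(scc[0]=?,scc[1]=?,scc[2]=0,scc[3]=1,scc[4]=?,scc[5]=2,scc[6]=?)
step 4: low=(low[0]=0,low[1]=2,low[2]=1,low[3]=4,low[4]=?,low[5]=5,low[6]=2); scc=(scc[0]=?,scc[1]=?,scc[2]=0,scc[3]=1,scc[4]=?,scc[5]=2,scc[6]=?)
step 5: low=(low[0]=0,low[1]=2,low[2]=1,low[3]=4,low[4]=?,low[5]=5,low[6]=2); scc=(scc[0]=?,scc[1]=3,scc[2]=0,scc[3]=1,scc[4]=?,scc[5]=2,scc[6]=3)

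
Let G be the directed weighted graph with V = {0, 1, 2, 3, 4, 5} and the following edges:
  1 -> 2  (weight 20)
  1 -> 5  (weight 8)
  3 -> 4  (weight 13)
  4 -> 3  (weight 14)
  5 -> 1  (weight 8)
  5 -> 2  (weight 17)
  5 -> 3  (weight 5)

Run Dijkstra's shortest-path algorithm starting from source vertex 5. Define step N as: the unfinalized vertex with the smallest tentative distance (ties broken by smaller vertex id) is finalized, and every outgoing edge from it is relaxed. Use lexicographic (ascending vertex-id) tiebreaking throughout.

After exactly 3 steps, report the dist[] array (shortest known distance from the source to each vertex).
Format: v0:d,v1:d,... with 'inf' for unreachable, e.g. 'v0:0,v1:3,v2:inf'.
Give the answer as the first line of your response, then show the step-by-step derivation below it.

v0:inf,v1:8,v2:17,v3:5,v4:18,v5:0

step 1: dist = v0:inf,v1:8,v2:17,v3:5,v4:inf,v5:0
step 2: dist = v0:inf,v1:8,v2:17,v3:5,v4:18,v5:0
step 3: dist = v0:inf,v1:8,v2:17,v3:5,v4:18,v5:0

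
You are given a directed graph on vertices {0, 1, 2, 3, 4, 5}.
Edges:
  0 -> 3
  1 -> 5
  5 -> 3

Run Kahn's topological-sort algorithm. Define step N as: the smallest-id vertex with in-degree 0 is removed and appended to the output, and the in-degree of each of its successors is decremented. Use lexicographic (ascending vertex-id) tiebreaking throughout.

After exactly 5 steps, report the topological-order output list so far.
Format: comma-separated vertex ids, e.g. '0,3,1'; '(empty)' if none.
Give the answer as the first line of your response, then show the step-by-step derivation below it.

0,1,2,4,5

step 1: output 0; order=[0]; indeg=(0,0,0,1,0,1)
step 2: output 1; order=[0,1]; indeg=(0,0,0,1,0,0)
step 3: output 2; order=[0,1,2]; indeg=(0,0,0,1,0,0)
step 4: output 4; order=[0,1,2,4]; indeg=(0,0,0,1,0,0)
step 5: output 5; order=[0,1,2,4,5]; indeg=(0,0,0,0,0,0)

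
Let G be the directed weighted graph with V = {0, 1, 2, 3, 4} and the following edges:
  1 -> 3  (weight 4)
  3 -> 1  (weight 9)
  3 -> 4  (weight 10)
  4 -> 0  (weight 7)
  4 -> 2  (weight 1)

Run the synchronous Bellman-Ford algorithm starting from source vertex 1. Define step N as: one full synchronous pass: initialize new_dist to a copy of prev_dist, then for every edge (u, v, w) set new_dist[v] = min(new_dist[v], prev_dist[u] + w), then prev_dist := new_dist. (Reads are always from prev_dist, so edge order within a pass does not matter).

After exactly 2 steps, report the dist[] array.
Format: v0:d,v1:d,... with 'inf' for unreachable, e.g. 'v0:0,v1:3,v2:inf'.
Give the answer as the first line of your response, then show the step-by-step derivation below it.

v0:inf,v1:0,v2:inf,v3:4,v4:14

step 1: dist = v0:inf,v1:0,v2:inf,v3:4,v4:inf
step 2: dist = v0:inf,v1:0,v2:inf,v3:4,v4:14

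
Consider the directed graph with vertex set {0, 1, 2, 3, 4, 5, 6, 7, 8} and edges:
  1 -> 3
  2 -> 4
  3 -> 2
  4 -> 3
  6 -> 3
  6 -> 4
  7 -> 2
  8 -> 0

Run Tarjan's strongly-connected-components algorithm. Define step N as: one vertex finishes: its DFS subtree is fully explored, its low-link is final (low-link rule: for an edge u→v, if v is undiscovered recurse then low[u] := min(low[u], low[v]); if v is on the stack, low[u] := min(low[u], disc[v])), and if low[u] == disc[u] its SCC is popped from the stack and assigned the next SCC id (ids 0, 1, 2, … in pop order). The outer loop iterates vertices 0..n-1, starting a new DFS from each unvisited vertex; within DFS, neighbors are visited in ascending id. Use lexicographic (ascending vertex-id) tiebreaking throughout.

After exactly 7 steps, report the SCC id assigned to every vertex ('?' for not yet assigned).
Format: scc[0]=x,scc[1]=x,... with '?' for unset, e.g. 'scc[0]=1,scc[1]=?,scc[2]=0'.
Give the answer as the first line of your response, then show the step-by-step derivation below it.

scc[0]=0,scc[1]=2,scc[2]=1,scc[3]=1,scc[4]=1,scc[5]=3,scc[6]=4,scc[7]=?,scc[8]=?

step 1: low=(low[0]=0,low[1]=?,low[2]=?,low[3]=?,low[4]=?,low[5]=?,low[6]=?,low[7]=?,low[8]=?); scc=(scc[0]=0,scc[1]=?,scc[2]=?,scc[3]=?,scc[4]=?,scc[5]=?,scc[6]=?,scc[7]=?,scc[8]=?)
step 2: low=(low[0]=0,low[1]=1,low[2]=3,low[3]=2,low[4]=2,low[5]=?,low[6]=?,low[7]=?,low[8]=?); scc=(scc[0]=0,scc[1]=?,scc[2]=?,scc[3]=?,scc[4]=?,scc[5]=?,scc[6]=?,scc[7]=?,scc[8]=?)
step 3: low=(low[0]=0,low[1]=1,low[2]=2,low[3]=2,low[4]=2,low[5]=?,low[6]=?,low[7]=?,low[8]=?); scc=(scc[0]=0,scc[1]=?,scc[2]=?,scc[3]=?,scc[4]=?,scc[5]=?,scc[6]=?,scc[7]=?,scc[8]=?)
step 4: low=(low[0]=0,low[1]=1,low[2]=2,low[3]=2,low[4]=2,low[5]=?,low[6]=?,low[7]=?,low[8]=?); scc=(scc[0]=0,scc[1]=?,scc[2]=1,scc[3]=1,scc[4]=1,scc[5]=?,scc[6]=?,scc[7]=?,scc[8]=?)
step 5: low=(low[0]=0,low[1]=1,low[2]=2,low[3]=2,low[4]=2,low[5]=?,low[6]=?,low[7]=?,low[8]=?); scc=(scc[0]=0,scc[1]=2,scc[2]=1,scc[3]=1,scc[4]=1,scc[5]=?,scc[6]=?,scc[7]=?,scc[8]=?)
step 6: low=(low[0]=0,low[1]=1,low[2]=2,low[3]=2,low[4]=2,low[5]=5,low[6]=?,low[7]=?,low[8]=?); scc=(scc[0]=0,scc[1]=2,scc[2]=1,scc[3]=1,scc[4]=1,scc[5]=3,scc[6]=?,scc[7]=?,scc[8]=?)
step 7: low=(low[0]=0,low[1]=1,low[2]=2,low[3]=2,low[4]=2,low[5]=5,low[6]=6,low[7]=?,low[8]=?); scc=(scc[0]=0,scc[1]=2,scc[2]=1,scc[3]=1,scc[4]=1,scc[5]=3,scc[6]=4,scc[7]=?,scc[8]=?)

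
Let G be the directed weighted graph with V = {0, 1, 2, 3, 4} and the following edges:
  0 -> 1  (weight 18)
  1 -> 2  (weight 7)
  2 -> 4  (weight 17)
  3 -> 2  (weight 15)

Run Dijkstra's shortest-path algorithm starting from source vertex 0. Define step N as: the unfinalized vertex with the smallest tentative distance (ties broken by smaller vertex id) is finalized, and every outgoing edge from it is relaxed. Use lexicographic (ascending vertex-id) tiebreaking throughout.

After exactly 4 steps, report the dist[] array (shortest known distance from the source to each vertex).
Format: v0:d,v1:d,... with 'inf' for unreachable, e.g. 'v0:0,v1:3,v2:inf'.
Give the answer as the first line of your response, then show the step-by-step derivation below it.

v0:0,v1:18,v2:25,v3:inf,v4:42

step 1: dist = v0:0,v1:18,v2:inf,v3:inf,v4:inf
step 2: dist = v0:0,v1:18,v2:25,v3:inf,v4:inf
step 3: dist = v0:0,v1:18,v2:25,v3:inf,v4:42
step 4: dist = v0:0,v1:18,v2:25,v3:inf,v4:42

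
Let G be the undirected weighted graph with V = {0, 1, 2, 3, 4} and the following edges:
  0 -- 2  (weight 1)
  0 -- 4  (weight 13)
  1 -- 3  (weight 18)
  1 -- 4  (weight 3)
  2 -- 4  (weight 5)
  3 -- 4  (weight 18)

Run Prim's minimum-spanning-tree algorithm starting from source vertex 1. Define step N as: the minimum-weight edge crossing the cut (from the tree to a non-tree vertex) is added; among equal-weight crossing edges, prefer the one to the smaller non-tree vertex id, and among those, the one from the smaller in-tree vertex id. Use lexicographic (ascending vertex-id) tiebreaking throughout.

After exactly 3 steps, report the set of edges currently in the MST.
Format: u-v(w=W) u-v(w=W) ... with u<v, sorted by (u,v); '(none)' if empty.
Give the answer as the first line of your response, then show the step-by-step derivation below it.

0-2(w=1) 1-4(w=3) 2-4(w=5)

step 1: add edge 1-4 (w=3); MST = {1-4(w=3)}
step 2: add edge 2-4 (w=5); MST = {1-4(w=3) 2-4(w=5)}
step 3: add edge 0-2 (w=1); MST = {0-2(w=1) 1-4(w=3) 2-4(w=5)}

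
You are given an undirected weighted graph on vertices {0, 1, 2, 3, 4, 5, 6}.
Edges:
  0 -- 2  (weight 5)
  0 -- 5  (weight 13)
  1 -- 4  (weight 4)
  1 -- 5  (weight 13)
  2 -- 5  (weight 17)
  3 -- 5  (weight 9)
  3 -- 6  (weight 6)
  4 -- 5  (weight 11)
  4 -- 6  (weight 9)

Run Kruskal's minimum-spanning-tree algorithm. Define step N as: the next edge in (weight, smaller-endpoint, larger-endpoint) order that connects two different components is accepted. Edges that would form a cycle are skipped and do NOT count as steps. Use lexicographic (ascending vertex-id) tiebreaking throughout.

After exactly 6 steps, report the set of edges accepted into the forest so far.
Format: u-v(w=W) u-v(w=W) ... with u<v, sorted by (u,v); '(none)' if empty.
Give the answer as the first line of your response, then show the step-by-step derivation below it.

0-2(w=5) 0-5(w=13) 1-4(w=4) 3-5(w=9) 3-6(w=6) 4-6(w=9)

step 1: add edge 1-4 (w=4); MST = {1-4(w=4)}
step 2: add edge 0-2 (w=5); MST = {0-2(w=5) 1-4(w=4)}
step 3: add edge 3-6 (w=6); MST = {0-2(w=5) 1-4(w=4) 3-6(w=6)}
step 4: add edge 3-5 (w=9); MST = {0-2(w=5) 1-4(w=4) 3-5(w=9) 3-6(w=6)}
step 5: add edge 4-6 (w=9); MST = {0-2(w=5) 1-4(w=4) 3-5(w=9) 3-6(w=6) 4-6(w=9)}
step 6: add edge 0-5 (w=13); MST = {0-2(w=5) 0-5(w=13) 1-4(w=4) 3-5(w=9) 3-6(w=6) 4-6(w=9)}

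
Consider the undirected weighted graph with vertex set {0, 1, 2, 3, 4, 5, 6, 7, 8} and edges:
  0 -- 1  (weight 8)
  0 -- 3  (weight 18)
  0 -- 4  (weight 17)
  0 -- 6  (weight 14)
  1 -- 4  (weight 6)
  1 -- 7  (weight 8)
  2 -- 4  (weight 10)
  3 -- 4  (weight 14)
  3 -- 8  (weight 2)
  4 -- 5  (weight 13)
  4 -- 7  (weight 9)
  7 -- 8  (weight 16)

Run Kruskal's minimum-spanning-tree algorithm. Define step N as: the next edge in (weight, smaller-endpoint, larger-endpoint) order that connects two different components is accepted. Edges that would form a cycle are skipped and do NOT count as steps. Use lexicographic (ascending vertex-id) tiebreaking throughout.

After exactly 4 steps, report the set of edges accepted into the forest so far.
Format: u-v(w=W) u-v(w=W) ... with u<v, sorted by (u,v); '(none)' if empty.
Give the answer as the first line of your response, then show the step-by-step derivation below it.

0-1(w=8) 1-4(w=6) 1-7(w=8) 3-8(w=2)

step 1: add edge 3-8 (w=2); MST = {3-8(w=2)}
step 2: add edge 1-4 (w=6); MST = {1-4(w=6) 3-8(w=2)}
step 3: add edge 0-1 (w=8); MST = {0-1(w=8) 1-4(w=6) 3-8(w=2)}
step 4: add edge 1-7 (w=8); MST = {0-1(w=8) 1-4(w=6) 1-7(w=8) 3-8(w=2)}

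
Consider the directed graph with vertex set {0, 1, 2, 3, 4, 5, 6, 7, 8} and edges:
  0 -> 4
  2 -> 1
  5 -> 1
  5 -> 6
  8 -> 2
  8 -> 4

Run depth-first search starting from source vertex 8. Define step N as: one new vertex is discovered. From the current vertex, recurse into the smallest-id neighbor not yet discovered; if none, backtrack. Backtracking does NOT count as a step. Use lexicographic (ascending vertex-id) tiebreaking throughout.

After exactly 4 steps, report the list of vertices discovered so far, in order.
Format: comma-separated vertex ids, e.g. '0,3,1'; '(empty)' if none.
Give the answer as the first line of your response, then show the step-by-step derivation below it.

8,2,1,4

step 1: discover 8; path=8; order=8
step 2: discover 2; path=8>2; order=8,2
step 3: discover 1; path=8>2>1; order=8,2,1
step 4: discover 4; path=8>4; order=8,2,1,4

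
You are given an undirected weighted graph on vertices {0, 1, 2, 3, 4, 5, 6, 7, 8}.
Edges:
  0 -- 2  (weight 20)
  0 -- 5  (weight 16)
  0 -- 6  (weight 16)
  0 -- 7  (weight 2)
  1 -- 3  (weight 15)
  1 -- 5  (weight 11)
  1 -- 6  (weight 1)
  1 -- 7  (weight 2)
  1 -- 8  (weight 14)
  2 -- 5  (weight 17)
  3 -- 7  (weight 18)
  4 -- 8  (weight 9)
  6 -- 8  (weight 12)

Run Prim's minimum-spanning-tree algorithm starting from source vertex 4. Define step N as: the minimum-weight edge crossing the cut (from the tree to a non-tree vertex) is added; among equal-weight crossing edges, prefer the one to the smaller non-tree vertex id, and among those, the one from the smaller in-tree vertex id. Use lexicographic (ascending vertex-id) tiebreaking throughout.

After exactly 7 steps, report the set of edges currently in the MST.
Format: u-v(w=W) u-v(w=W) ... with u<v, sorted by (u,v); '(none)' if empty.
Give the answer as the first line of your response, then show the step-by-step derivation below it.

0-7(w=2) 1-3(w=15) 1-5(w=11) 1-6(w=1) 1-7(w=2) 4-8(w=9) 6-8(w=12)

step 1: add edge 4-8 (w=9); MST = {4-8(w=9)}
step 2: add edge 6-8 (w=12); MST = {4-8(w=9) 6-8(w=12)}
step 3: add edge 1-6 (w=1); MST = {1-6(w=1) 4-8(w=9) 6-8(w=12)}
step 4: add edge 1-7 (w=2); MST = {1-6(w=1) 1-7(w=2) 4-8(w=9) 6-8(w=12)}
step 5: add edge 0-7 (w=2); MST = {0-7(w=2) 1-6(w=1) 1-7(w=2) 4-8(w=9) 6-8(w=12)}
step 6: add edge 1-5 (w=11); MST = {0-7(w=2) 1-5(w=11) 1-6(w=1) 1-7(w=2) 4-8(w=9) 6-8(w=12)}
step 7: add edge 1-3 (w=15); MST = {0-7(w=2) 1-3(w=15) 1-5(w=11) 1-6(w=1) 1-7(w=2) 4-8(w=9) 6-8(w=12)}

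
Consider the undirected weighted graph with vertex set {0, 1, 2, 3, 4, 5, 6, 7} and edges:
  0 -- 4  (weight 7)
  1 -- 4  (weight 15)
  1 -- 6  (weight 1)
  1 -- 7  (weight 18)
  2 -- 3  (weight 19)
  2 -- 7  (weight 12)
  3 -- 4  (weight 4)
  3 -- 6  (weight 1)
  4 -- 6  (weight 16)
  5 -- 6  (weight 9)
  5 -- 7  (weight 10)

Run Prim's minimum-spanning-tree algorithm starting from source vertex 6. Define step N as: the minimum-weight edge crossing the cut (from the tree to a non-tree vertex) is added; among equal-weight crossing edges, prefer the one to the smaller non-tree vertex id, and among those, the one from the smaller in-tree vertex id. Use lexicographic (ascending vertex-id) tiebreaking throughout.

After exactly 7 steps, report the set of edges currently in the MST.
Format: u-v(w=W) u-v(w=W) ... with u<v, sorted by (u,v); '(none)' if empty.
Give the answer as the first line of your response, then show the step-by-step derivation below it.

0-4(w=7) 1-6(w=1) 2-7(w=12) 3-4(w=4) 3-6(w=1) 5-6(w=9) 5-7(w=10)

step 1: add edge 1-6 (w=1); MST = {1-6(w=1)}
step 2: add edge 3-6 (w=1); MST = {1-6(w=1) 3-6(w=1)}
step 3: add edge 3-4 (w=4); MST = {1-6(w=1) 3-4(w=4) 3-6(w=1)}
step 4: add edge 0-4 (w=7); MST = {0-4(w=7) 1-6(w=1) 3-4(w=4) 3-6(w=1)}
step 5: add edge 5-6 (w=9); MST = {0-4(w=7) 1-6(w=1) 3-4(w=4) 3-6(w=1) 5-6(w=9)}
step 6: add edge 5-7 (w=10); MST = {0-4(w=7) 1-6(w=1) 3-4(w=4) 3-6(w=1) 5-6(w=9) 5-7(w=10)}
step 7: add edge 2-7 (w=12); MST = {0-4(w=7) 1-6(w=1) 2-7(w=12) 3-4(w=4) 3-6(w=1) 5-6(w=9) 5-7(w=10)}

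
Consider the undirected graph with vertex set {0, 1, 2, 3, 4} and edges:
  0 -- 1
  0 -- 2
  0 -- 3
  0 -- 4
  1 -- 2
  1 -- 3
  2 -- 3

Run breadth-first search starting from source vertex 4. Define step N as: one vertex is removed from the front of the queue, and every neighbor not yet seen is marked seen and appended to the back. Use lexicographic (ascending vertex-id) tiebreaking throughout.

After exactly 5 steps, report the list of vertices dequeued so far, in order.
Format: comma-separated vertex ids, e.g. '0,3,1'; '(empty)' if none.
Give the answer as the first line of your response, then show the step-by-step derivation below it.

4,0,1,2,3

step 1: dequeue 4; queue=[0]; order=4
step 2: dequeue 0; queue=[1,2,3]; order=4,0
step 3: dequeue 1; queue=[2,3]; order=4,0,1
step 4: dequeue 2; queue=[3]; order=4,0,1,2
step 5: dequeue 3; queue=[(empty)]; order=4,0,1,2,3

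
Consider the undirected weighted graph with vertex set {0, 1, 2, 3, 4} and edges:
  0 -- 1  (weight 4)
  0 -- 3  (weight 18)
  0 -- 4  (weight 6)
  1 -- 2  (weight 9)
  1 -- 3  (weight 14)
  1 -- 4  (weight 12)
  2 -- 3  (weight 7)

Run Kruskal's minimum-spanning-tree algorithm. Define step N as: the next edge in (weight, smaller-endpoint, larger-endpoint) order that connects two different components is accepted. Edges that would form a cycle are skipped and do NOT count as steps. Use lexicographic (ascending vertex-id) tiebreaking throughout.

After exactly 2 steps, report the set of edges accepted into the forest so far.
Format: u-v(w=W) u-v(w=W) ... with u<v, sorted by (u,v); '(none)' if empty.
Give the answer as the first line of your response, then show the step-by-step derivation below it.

0-1(w=4) 0-4(w=6)

step 1: add edge 0-1 (w=4); MST = {0-1(w=4)}
step 2: add edge 0-4 (w=6); MST = {0-1(w=4) 0-4(w=6)}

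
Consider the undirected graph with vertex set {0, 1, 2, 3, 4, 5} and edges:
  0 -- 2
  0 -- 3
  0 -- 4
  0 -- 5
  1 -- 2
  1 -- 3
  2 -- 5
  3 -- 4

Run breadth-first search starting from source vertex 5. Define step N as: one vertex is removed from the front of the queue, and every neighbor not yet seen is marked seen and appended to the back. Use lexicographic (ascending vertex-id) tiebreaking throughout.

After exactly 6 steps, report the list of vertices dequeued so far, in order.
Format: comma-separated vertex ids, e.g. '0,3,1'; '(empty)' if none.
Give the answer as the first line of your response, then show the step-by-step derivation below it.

5,0,2,3,4,1

step 1: dequeue 5; queue=[0,2]; order=5
step 2: dequeue 0; queue=[2,3,4]; order=5,0
step 3: dequeue 2; queue=[3,4,1]; order=5,0,2
step 4: dequeue 3; queue=[4,1]; order=5,0,2,3
step 5: dequeue 4; queue=[1]; order=5,0,2,3,4
step 6: dequeue 1; queue=[(empty)]; order=5,0,2,3,4,1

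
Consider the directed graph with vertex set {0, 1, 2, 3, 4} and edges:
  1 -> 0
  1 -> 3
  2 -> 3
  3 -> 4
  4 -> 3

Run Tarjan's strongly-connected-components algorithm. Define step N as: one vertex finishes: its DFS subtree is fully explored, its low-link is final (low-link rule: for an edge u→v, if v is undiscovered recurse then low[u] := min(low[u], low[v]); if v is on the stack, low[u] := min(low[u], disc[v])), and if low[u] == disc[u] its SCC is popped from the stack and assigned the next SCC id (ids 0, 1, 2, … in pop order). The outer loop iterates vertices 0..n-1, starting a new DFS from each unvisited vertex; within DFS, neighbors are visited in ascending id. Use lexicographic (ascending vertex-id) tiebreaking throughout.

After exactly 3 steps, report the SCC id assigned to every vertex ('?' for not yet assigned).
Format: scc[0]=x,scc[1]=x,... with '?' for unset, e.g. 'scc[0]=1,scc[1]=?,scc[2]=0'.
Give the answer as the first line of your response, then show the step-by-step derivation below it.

scc[0]=0,scc[1]=?,scc[2]=?,scc[3]=1,scc[4]=1

step 1: low=(low[0]=0,low[1]=?,low[2]=?,low[3]=?,low[4]=?); scc=(scc[0]=0,scc[1]=?,scc[2]=?,scc[3]=?,scc[4]=?)
step 2: low=(low[0]=0,low[1]=1,low[2]=?,low[3]=2,low[4]=2); scc=(scc[0]=0,scc[1]=?,scc[2]=?,scc[3]=?,scc[4]=?)
step 3: low=(low[0]=0,low[1]=1,low[2]=?,low[3]=2,low[4]=2); scc=(scc[0]=0,scc[1]=?,scc[2]=?,scc[3]=1,scc[4]=1)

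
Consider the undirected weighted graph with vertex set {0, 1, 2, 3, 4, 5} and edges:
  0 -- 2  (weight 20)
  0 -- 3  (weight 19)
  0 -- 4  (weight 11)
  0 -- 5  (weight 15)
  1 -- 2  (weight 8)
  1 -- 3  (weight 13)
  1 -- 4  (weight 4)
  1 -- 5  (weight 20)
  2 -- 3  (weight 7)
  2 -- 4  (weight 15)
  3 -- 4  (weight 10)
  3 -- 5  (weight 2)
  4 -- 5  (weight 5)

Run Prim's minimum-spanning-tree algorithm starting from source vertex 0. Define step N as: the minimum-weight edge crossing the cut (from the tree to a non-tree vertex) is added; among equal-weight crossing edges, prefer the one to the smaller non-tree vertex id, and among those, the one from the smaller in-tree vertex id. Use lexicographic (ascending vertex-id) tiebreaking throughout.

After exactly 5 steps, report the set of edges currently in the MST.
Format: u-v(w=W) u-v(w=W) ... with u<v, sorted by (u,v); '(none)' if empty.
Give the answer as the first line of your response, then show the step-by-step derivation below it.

0-4(w=11) 1-4(w=4) 2-3(w=7) 3-5(w=2) 4-5(w=5)

step 1: add edge 0-4 (w=11); MST = {0-4(w=11)}
step 2: add edge 1-4 (w=4); MST = {0-4(w=11) 1-4(w=4)}
step 3: add edge 4-5 (w=5); MST = {0-4(w=11) 1-4(w=4) 4-5(w=5)}
step 4: add edge 3-5 (w=2); MST = {0-4(w=11) 1-4(w=4) 3-5(w=2) 4-5(w=5)}
step 5: add edge 2-3 (w=7); MST = {0-4(w=11) 1-4(w=4) 2-3(w=7) 3-5(w=2) 4-5(w=5)}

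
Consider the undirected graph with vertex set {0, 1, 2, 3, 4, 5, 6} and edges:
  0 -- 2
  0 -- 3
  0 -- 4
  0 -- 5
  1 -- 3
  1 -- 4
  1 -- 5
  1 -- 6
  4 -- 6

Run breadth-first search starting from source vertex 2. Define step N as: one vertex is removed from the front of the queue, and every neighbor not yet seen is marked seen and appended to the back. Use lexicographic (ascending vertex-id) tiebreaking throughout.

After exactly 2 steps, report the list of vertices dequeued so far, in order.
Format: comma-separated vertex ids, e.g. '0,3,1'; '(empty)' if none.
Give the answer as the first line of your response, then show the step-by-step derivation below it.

2,0

step 1: dequeue 2; queue=[0]; order=2
step 2: dequeue 0; queue=[3,4,5]; order=2,0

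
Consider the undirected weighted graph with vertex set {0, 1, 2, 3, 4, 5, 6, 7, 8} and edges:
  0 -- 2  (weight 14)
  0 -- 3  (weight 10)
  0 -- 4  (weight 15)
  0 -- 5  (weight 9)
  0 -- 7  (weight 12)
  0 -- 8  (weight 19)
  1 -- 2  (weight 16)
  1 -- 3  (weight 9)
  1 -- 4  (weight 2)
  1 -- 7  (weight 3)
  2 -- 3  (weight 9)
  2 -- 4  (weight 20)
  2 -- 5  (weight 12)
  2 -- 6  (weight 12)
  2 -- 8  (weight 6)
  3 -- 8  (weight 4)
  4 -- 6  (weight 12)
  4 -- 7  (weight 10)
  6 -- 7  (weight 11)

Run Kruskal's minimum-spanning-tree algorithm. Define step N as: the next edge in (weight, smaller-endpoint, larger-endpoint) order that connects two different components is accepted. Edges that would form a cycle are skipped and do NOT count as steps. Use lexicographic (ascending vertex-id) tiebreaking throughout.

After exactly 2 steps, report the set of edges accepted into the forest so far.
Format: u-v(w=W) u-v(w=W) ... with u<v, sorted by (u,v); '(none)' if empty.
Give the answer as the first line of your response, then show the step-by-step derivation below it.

1-4(w=2) 1-7(w=3)

step 1: add edge 1-4 (w=2); MST = {1-4(w=2)}
step 2: add edge 1-7 (w=3); MST = {1-4(w=2) 1-7(w=3)}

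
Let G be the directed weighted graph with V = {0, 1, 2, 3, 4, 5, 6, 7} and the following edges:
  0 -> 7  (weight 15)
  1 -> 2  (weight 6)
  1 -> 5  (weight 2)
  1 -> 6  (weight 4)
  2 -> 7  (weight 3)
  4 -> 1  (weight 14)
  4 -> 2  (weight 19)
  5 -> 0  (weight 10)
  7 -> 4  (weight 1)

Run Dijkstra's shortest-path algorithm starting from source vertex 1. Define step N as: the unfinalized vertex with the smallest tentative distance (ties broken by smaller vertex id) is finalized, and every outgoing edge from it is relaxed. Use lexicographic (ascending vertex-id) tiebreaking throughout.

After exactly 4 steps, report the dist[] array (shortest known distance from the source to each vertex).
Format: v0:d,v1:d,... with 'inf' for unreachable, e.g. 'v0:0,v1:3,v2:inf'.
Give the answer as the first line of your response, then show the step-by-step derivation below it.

v0:12,v1:0,v2:6,v3:inf,v4:inf,v5:2,v6:4,v7:9

step 1: dist = v0:inf,v1:0,v2:6,v3:inf,v4:inf,v5:2,v6:4,v7:inf
step 2: dist = v0:12,v1:0,v2:6,v3:inf,v4:inf,v5:2,v6:4,v7:inf
step 3: dist = v0:12,v1:0,v2:6,v3:inf,v4:inf,v5:2,v6:4,v7:inf
step 4: dist = v0:12,v1:0,v2:6,v3:inf,v4:inf,v5:2,v6:4,v7:9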